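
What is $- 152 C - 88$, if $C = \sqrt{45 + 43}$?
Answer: $-88 - 304 \sqrt{22} \approx -1513.9$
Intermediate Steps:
$C = 2 \sqrt{22}$ ($C = \sqrt{88} = 2 \sqrt{22} \approx 9.3808$)
$- 152 C - 88 = - 152 \cdot 2 \sqrt{22} - 88 = - 304 \sqrt{22} - 88 = -88 - 304 \sqrt{22}$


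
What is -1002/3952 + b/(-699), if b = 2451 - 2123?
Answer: -998327/1381224 ≈ -0.72278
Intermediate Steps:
b = 328
-1002/3952 + b/(-699) = -1002/3952 + 328/(-699) = -1002*1/3952 + 328*(-1/699) = -501/1976 - 328/699 = -998327/1381224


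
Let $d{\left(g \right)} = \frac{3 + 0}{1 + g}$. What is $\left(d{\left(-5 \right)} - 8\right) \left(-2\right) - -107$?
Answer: $\frac{249}{2} \approx 124.5$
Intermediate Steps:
$d{\left(g \right)} = \frac{3}{1 + g}$
$\left(d{\left(-5 \right)} - 8\right) \left(-2\right) - -107 = \left(\frac{3}{1 - 5} - 8\right) \left(-2\right) - -107 = \left(\frac{3}{-4} - 8\right) \left(-2\right) + 107 = \left(3 \left(- \frac{1}{4}\right) - 8\right) \left(-2\right) + 107 = \left(- \frac{3}{4} - 8\right) \left(-2\right) + 107 = \left(- \frac{35}{4}\right) \left(-2\right) + 107 = \frac{35}{2} + 107 = \frac{249}{2}$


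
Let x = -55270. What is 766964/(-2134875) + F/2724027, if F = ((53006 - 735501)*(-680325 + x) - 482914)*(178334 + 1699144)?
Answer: 670754937766804697434574/1938485713875 ≈ 3.4602e+11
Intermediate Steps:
F = 942567978594767058 (F = ((53006 - 735501)*(-680325 - 55270) - 482914)*(178334 + 1699144) = (-682495*(-735595) - 482914)*1877478 = (502039909525 - 482914)*1877478 = 502039426611*1877478 = 942567978594767058)
766964/(-2134875) + F/2724027 = 766964/(-2134875) + 942567978594767058/2724027 = 766964*(-1/2134875) + 942567978594767058*(1/2724027) = -766964/2134875 + 314189326198255686/908009 = 670754937766804697434574/1938485713875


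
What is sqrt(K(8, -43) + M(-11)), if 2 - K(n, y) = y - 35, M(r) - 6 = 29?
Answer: sqrt(115) ≈ 10.724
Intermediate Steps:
M(r) = 35 (M(r) = 6 + 29 = 35)
K(n, y) = 37 - y (K(n, y) = 2 - (y - 35) = 2 - (-35 + y) = 2 + (35 - y) = 37 - y)
sqrt(K(8, -43) + M(-11)) = sqrt((37 - 1*(-43)) + 35) = sqrt((37 + 43) + 35) = sqrt(80 + 35) = sqrt(115)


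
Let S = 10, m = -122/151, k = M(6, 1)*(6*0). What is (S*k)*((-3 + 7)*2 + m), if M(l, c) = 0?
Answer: 0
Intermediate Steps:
k = 0 (k = 0*(6*0) = 0*0 = 0)
m = -122/151 (m = -122*1/151 = -122/151 ≈ -0.80795)
(S*k)*((-3 + 7)*2 + m) = (10*0)*((-3 + 7)*2 - 122/151) = 0*(4*2 - 122/151) = 0*(8 - 122/151) = 0*(1086/151) = 0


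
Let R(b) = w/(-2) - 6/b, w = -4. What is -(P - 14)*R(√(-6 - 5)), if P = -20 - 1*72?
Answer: 212 + 636*I*√11/11 ≈ 212.0 + 191.76*I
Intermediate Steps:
R(b) = 2 - 6/b (R(b) = -4/(-2) - 6/b = -4*(-½) - 6/b = 2 - 6/b)
P = -92 (P = -20 - 72 = -92)
-(P - 14)*R(√(-6 - 5)) = -(-92 - 14)*(2 - 6/√(-6 - 5)) = -(-106)*(2 - 6*(-I*√11/11)) = -(-106)*(2 - (-6)*I*√11/11) = -(-106)*(2 + 6*I*√11/11) = -(-212 - 636*I*√11/11) = 212 + 636*I*√11/11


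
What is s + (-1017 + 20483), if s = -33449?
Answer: -13983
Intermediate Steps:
s + (-1017 + 20483) = -33449 + (-1017 + 20483) = -33449 + 19466 = -13983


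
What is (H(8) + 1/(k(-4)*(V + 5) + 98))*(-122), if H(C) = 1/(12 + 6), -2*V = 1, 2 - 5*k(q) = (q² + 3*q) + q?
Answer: -35929/4491 ≈ -8.0002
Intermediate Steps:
k(q) = ⅖ - 4*q/5 - q²/5 (k(q) = ⅖ - ((q² + 3*q) + q)/5 = ⅖ - (q² + 4*q)/5 = ⅖ + (-4*q/5 - q²/5) = ⅖ - 4*q/5 - q²/5)
V = -½ (V = -½*1 = -½ ≈ -0.50000)
H(C) = 1/18
(H(8) + 1/(k(-4)*(V + 5) + 98))*(-122) = (1/18 + 1/((⅖ - ⅘*(-4) - ⅕*(-4)²)*(-½ + 5) + 98))*(-122) = (1/18 + 1/((⅖ + 16/5 - ⅕*16)*(9/2) + 98))*(-122) = (1/18 + 1/((⅖ + 16/5 - 16/5)*(9/2) + 98))*(-122) = (1/18 + 1/((⅖)*(9/2) + 98))*(-122) = (1/18 + 1/(9/5 + 98))*(-122) = (1/18 + 1/(499/5))*(-122) = (1/18 + 5/499)*(-122) = (589/8982)*(-122) = -35929/4491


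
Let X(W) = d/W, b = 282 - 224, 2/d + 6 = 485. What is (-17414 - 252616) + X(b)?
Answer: -3750986729/13891 ≈ -2.7003e+5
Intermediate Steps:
d = 2/479 (d = 2/(-6 + 485) = 2/479 ≈ 0.0041754)
b = 58
X(W) = 2/(479*W)
(-17414 - 252616) + X(b) = (-17414 - 252616) + (2/479)/58 = -270030 + (2/479)*(1/58) = -270030 + 1/13891 = -3750986729/13891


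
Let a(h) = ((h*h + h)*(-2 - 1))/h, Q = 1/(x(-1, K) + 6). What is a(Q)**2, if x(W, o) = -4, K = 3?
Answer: 81/4 ≈ 20.250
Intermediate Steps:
Q = 1/2 (Q = 1/(-4 + 6) = 1/2 ≈ 0.50000)
a(h) = (-3*h - 3*h**2)/h (a(h) = ((h**2 + h)*(-3))/h = ((h + h**2)*(-3))/h = (-3*h - 3*h**2)/h)
a(Q)**2 = (-3 - 3*1/2)**2 = (-3 - 3/2)**2 = (-9/2)**2 = 81/4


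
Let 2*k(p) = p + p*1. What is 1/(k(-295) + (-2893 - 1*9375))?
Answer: -1/12563 ≈ -7.9599e-5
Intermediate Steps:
k(p) = p (k(p) = (p + p*1)/2 = (p + p)/2 = (2*p)/2 = p)
1/(k(-295) + (-2893 - 1*9375)) = 1/(-295 + (-2893 - 1*9375)) = 1/(-295 + (-2893 - 9375)) = 1/(-295 - 12268) = 1/(-12563) = -1/12563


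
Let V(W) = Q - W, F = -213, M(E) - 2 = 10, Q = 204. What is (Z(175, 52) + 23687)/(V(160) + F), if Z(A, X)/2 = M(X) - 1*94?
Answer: -23523/169 ≈ -139.19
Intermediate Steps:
M(E) = 12 (M(E) = 2 + 10 = 12)
V(W) = 204 - W
Z(A, X) = -164 (Z(A, X) = 2*(12 - 1*94) = 2*(12 - 94) = 2*(-82) = -164)
(Z(175, 52) + 23687)/(V(160) + F) = (-164 + 23687)/((204 - 1*160) - 213) = 23523/((204 - 160) - 213) = 23523/(44 - 213) = 23523/(-169) = 23523*(-1/169) = -23523/169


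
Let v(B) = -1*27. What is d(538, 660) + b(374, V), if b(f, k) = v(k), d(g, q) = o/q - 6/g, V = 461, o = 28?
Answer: -1197007/44385 ≈ -26.969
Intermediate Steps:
v(B) = -27
d(g, q) = -6/g + 28/q (d(g, q) = 28/q - 6/g = -6/g + 28/q)
b(f, k) = -27
d(538, 660) + b(374, V) = (-6/538 + 28/660) - 27 = (-6*1/538 + 28*(1/660)) - 27 = (-3/269 + 7/165) - 27 = 1388/44385 - 27 = -1197007/44385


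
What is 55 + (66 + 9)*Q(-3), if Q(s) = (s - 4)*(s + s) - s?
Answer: 3430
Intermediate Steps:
Q(s) = -s + 2*s*(-4 + s) (Q(s) = (-4 + s)*(2*s) - s = 2*s*(-4 + s) - s = -s + 2*s*(-4 + s))
55 + (66 + 9)*Q(-3) = 55 + (66 + 9)*(-3*(-9 + 2*(-3))) = 55 + 75*(-3*(-9 - 6)) = 55 + 75*(-3*(-15)) = 55 + 75*45 = 55 + 3375 = 3430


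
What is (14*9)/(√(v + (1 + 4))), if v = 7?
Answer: 21*√3 ≈ 36.373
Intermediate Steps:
(14*9)/(√(v + (1 + 4))) = (14*9)/(√(7 + (1 + 4))) = 126/(√(7 + 5)) = 126/(√12) = 126/((2*√3)) = 126*(√3/6) = 21*√3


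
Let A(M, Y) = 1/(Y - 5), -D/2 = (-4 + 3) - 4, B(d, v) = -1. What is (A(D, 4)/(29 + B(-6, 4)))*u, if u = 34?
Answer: -17/14 ≈ -1.2143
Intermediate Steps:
D = 10 (D = -2*((-4 + 3) - 4) = -2*(-1 - 4) = -2*(-5) = 10)
A(M, Y) = 1/(-5 + Y)
(A(D, 4)/(29 + B(-6, 4)))*u = (1/((29 - 1)*(-5 + 4)))*34 = (1/(28*(-1)))*34 = ((1/28)*(-1))*34 = -1/28*34 = -17/14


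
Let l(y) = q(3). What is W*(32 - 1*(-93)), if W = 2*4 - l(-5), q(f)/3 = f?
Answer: -125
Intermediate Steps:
q(f) = 3*f
l(y) = 9 (l(y) = 3*3 = 9)
W = -1 (W = 2*4 - 1*9 = 8 - 9 = -1)
W*(32 - 1*(-93)) = -(32 - 1*(-93)) = -(32 + 93) = -1*125 = -125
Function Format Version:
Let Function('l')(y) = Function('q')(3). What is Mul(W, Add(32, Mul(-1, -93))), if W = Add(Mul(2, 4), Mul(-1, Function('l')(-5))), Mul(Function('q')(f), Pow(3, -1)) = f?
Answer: -125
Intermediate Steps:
Function('q')(f) = Mul(3, f)
Function('l')(y) = 9 (Function('l')(y) = Mul(3, 3) = 9)
W = -1 (W = Add(Mul(2, 4), Mul(-1, 9)) = Add(8, -9) = -1)
Mul(W, Add(32, Mul(-1, -93))) = Mul(-1, Add(32, Mul(-1, -93))) = Mul(-1, Add(32, 93)) = Mul(-1, 125) = -125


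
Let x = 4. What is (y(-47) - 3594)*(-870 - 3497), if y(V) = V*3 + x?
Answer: 16293277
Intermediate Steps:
y(V) = 4 + 3*V (y(V) = V*3 + 4 = 3*V + 4 = 4 + 3*V)
(y(-47) - 3594)*(-870 - 3497) = ((4 + 3*(-47)) - 3594)*(-870 - 3497) = ((4 - 141) - 3594)*(-4367) = (-137 - 3594)*(-4367) = -3731*(-4367) = 16293277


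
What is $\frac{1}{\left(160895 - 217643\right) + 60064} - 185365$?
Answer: $- \frac{614670339}{3316} \approx -1.8537 \cdot 10^{5}$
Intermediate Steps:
$\frac{1}{\left(160895 - 217643\right) + 60064} - 185365 = \frac{1}{-56748 + 60064} - 185365 = \frac{1}{3316} - 185365 = - \frac{614670339}{3316}$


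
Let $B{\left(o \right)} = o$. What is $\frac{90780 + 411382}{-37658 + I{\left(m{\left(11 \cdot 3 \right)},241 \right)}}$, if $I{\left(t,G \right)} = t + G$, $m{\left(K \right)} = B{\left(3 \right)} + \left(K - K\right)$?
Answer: $- \frac{251081}{18707} \approx -13.422$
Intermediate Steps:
$m{\left(K \right)} = 3$ ($m{\left(K \right)} = 3 + \left(K - K\right) = 3 + 0 = 3$)
$I{\left(t,G \right)} = G + t$
$\frac{90780 + 411382}{-37658 + I{\left(m{\left(11 \cdot 3 \right)},241 \right)}} = \frac{90780 + 411382}{-37658 + \left(241 + 3\right)} = \frac{502162}{-37658 + 244} = \frac{502162}{-37414} = 502162 \left(- \frac{1}{37414}\right) = - \frac{251081}{18707}$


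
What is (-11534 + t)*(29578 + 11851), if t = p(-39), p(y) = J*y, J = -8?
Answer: -464916238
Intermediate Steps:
p(y) = -8*y
t = 312 (t = -8*(-39) = 312)
(-11534 + t)*(29578 + 11851) = (-11534 + 312)*(29578 + 11851) = -11222*41429 = -464916238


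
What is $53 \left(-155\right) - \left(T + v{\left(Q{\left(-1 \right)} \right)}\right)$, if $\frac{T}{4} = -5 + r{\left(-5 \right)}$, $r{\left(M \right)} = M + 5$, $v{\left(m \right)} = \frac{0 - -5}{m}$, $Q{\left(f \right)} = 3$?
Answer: $- \frac{24590}{3} \approx -8196.7$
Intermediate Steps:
$v{\left(m \right)} = \frac{5}{m}$ ($v{\left(m \right)} = \frac{0 + 5}{m} = \frac{5}{m}$)
$r{\left(M \right)} = 5 + M$
$T = -20$ ($T = 4 \left(-5 + \left(5 - 5\right)\right) = 4 \left(-5 + 0\right) = 4 \left(-5\right) = -20$)
$53 \left(-155\right) - \left(T + v{\left(Q{\left(-1 \right)} \right)}\right) = 53 \left(-155\right) - \left(-20 + \frac{5}{3}\right) = -8215 - \left(-20 + 5 \cdot \frac{1}{3}\right) = -8215 - \left(-20 + \frac{5}{3}\right) = -8215 - - \frac{55}{3} = -8215 + \frac{55}{3} = - \frac{24590}{3}$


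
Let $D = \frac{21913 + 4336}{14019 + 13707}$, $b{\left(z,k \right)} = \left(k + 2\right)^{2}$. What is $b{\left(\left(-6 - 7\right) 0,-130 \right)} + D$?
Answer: $\frac{454289033}{27726} \approx 16385.0$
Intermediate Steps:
$b{\left(z,k \right)} = \left(2 + k\right)^{2}$
$D = \frac{26249}{27726} \approx 0.94673$
$b{\left(\left(-6 - 7\right) 0,-130 \right)} + D = \left(2 - 130\right)^{2} + \frac{26249}{27726} = \left(-128\right)^{2} + \frac{26249}{27726} = 16384 + \frac{26249}{27726} = \frac{454289033}{27726}$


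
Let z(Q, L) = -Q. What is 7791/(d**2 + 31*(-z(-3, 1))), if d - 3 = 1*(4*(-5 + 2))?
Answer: -2597/4 ≈ -649.25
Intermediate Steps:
d = -9 (d = 3 + 1*(4*(-5 + 2)) = 3 + 1*(4*(-3)) = 3 + 1*(-12) = 3 - 12 = -9)
7791/(d**2 + 31*(-z(-3, 1))) = 7791/((-9)**2 + 31*(-(-1)*(-3))) = 7791/(81 + 31*(-1*3)) = 7791/(81 + 31*(-3)) = 7791/(81 - 93) = 7791/(-12) = 7791*(-1/12) = -2597/4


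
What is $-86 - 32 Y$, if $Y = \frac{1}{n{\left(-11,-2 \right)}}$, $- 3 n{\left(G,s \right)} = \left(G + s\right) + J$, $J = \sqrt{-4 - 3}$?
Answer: $- \frac{1024}{11} - \frac{6 i \sqrt{7}}{11} \approx -93.091 - 1.4431 i$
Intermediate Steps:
$J = i \sqrt{7}$ ($J = \sqrt{-7} = i \sqrt{7} \approx 2.6458 i$)
$n{\left(G,s \right)} = - \frac{G}{3} - \frac{s}{3} - \frac{i \sqrt{7}}{3}$ ($n{\left(G,s \right)} = - \frac{\left(G + s\right) + i \sqrt{7}}{3} = - \frac{G + s + i \sqrt{7}}{3} = - \frac{G}{3} - \frac{s}{3} - \frac{i \sqrt{7}}{3}$)
$Y = \frac{1}{\frac{13}{3} - \frac{i \sqrt{7}}{3}}$ ($Y = \frac{1}{\left(- \frac{1}{3}\right) \left(-11\right) - - \frac{2}{3} - \frac{i \sqrt{7}}{3}} = \frac{1}{\frac{11}{3} + \frac{2}{3} - \frac{i \sqrt{7}}{3}} = \frac{1}{\frac{13}{3} - \frac{i \sqrt{7}}{3}} \approx 0.22159 + 0.045098 i$)
$-86 - 32 Y = -86 - 32 \left(\frac{39}{176} + \frac{3 i \sqrt{7}}{176}\right) = -86 - \left(\frac{78}{11} + \frac{6 i \sqrt{7}}{11}\right) = - \frac{1024}{11} - \frac{6 i \sqrt{7}}{11}$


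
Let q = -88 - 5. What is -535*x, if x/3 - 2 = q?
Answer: 146055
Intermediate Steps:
q = -93
x = -273 (x = 6 + 3*(-93) = 6 - 279 = -273)
-535*x = -535*(-273) = 146055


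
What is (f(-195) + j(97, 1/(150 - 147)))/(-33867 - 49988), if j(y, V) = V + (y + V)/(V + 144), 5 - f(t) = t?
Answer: -261109/108927645 ≈ -0.0023971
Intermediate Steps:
f(t) = 5 - t
j(y, V) = V + (V + y)/(144 + V)
(f(-195) + j(97, 1/(150 - 147)))/(-33867 - 49988) = ((5 - 1*(-195)) + (97 + (1/(150 - 147))² + 145/(150 - 147))/(144 + 1/(150 - 147)))/(-33867 - 49988) = ((5 + 195) + (97 + (1/3)² + 145/3)/(144 + 1/3))/(-83855) = (200 + (97 + (⅓)² + 145*(⅓))/(144 + ⅓))*(-1/83855) = (200 + (97 + ⅑ + 145/3)/(433/3))*(-1/83855) = (200 + (3/433)*(1309/9))*(-1/83855) = (200 + 1309/1299)*(-1/83855) = (261109/1299)*(-1/83855) = -261109/108927645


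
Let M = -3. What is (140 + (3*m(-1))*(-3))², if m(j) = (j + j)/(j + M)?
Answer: 73441/4 ≈ 18360.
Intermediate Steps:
m(j) = 2*j/(-3 + j) (m(j) = (j + j)/(j - 3) = (2*j)/(-3 + j) = 2*j/(-3 + j))
(140 + (3*m(-1))*(-3))² = (140 + (3*(2*(-1)/(-3 - 1)))*(-3))² = (140 + (3*(2*(-1)/(-4)))*(-3))² = (140 + (3*(2*(-1)*(-¼)))*(-3))² = (140 + (3*(½))*(-3))² = (140 + (3/2)*(-3))² = (140 - 9/2)² = (271/2)² = 73441/4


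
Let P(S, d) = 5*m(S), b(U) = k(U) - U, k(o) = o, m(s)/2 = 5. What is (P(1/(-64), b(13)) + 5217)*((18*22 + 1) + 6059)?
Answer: 34003752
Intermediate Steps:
m(s) = 10 (m(s) = 2*5 = 10)
b(U) = 0 (b(U) = U - U = 0)
P(S, d) = 50 (P(S, d) = 5*10 = 50)
(P(1/(-64), b(13)) + 5217)*((18*22 + 1) + 6059) = (50 + 5217)*((18*22 + 1) + 6059) = 5267*((396 + 1) + 6059) = 5267*(397 + 6059) = 5267*6456 = 34003752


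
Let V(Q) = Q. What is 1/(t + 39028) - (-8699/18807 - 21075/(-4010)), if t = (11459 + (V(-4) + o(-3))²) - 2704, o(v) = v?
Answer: -192110828245/40081127336 ≈ -4.7931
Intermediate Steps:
t = 8804 (t = (11459 + (-4 - 3)²) - 2704 = (11459 + (-7)²) - 2704 = (11459 + 49) - 2704 = 11508 - 2704 = 8804)
1/(t + 39028) - (-8699/18807 - 21075/(-4010)) = 1/(8804 + 39028) - (-8699/18807 - 21075/(-4010)) = 1/47832 - (-8699*1/18807 - 21075*(-1/4010)) = 1/47832 - (-8699/18807 + 4215/802) = 1/47832 - 1*72294907/15083214 = 1/47832 - 72294907/15083214 = -192110828245/40081127336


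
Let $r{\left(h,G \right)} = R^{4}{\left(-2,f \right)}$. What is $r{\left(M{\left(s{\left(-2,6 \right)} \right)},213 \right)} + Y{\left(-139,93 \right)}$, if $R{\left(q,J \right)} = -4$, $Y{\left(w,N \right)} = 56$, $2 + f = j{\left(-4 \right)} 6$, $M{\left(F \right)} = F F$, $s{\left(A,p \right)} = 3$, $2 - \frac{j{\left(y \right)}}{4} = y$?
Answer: $312$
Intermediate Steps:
$j{\left(y \right)} = 8 - 4 y$
$M{\left(F \right)} = F^{2}$
$f = 142$ ($f = -2 + \left(8 - -16\right) 6 = -2 + \left(8 + 16\right) 6 = -2 + 24 \cdot 6 = -2 + 144 = 142$)
$r{\left(h,G \right)} = 256$ ($r{\left(h,G \right)} = \left(-4\right)^{4} = 256$)
$r{\left(M{\left(s{\left(-2,6 \right)} \right)},213 \right)} + Y{\left(-139,93 \right)} = 256 + 56 = 312$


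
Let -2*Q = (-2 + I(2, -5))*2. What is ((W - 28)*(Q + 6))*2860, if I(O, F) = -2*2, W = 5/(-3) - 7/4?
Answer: -1078220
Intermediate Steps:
W = -41/12 (W = 5*(-⅓) - 7*¼ = -5/3 - 7/4 = -41/12 ≈ -3.4167)
I(O, F) = -4
Q = 6 (Q = -(-2 - 4)*2/2 = -(-3)*2 = -½*(-12) = 6)
((W - 28)*(Q + 6))*2860 = ((-41/12 - 28)*(6 + 6))*2860 = -377/12*12*2860 = -377*2860 = -1078220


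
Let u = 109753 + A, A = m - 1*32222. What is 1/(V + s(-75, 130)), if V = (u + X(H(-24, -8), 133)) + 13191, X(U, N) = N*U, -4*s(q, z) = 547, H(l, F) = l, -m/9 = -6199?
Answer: 4/572737 ≈ 6.9840e-6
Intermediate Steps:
m = 55791 (m = -9*(-6199) = 55791)
s(q, z) = -547/4 (s(q, z) = -¼*547 = -547/4)
A = 23569 (A = 55791 - 1*32222 = 55791 - 32222 = 23569)
u = 133322 (u = 109753 + 23569 = 133322)
V = 143321 (V = (133322 + 133*(-24)) + 13191 = (133322 - 3192) + 13191 = 130130 + 13191 = 143321)
1/(V + s(-75, 130)) = 1/(143321 - 547/4) = 1/(572737/4) = 4/572737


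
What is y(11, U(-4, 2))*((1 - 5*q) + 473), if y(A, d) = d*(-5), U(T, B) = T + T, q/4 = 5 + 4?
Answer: 11760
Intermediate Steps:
q = 36 (q = 4*(5 + 4) = 4*9 = 36)
U(T, B) = 2*T
y(A, d) = -5*d
y(11, U(-4, 2))*((1 - 5*q) + 473) = (-10*(-4))*((1 - 5*36) + 473) = (-5*(-8))*((1 - 180) + 473) = 40*(-179 + 473) = 40*294 = 11760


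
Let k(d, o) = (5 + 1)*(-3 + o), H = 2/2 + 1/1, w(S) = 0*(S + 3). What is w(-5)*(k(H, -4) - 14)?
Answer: 0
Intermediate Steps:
w(S) = 0 (w(S) = 0*(3 + S) = 0)
H = 2 (H = 2*(½) + 1*1 = 1 + 1 = 2)
k(d, o) = -18 + 6*o (k(d, o) = 6*(-3 + o) = -18 + 6*o)
w(-5)*(k(H, -4) - 14) = 0*((-18 + 6*(-4)) - 14) = 0*((-18 - 24) - 14) = 0*(-42 - 14) = 0*(-56) = 0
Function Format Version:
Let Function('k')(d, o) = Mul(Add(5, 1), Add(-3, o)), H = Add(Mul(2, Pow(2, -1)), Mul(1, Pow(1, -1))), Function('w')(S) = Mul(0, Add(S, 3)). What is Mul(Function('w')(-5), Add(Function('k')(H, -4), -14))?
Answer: 0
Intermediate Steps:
Function('w')(S) = 0 (Function('w')(S) = Mul(0, Add(3, S)) = 0)
H = 2 (H = Add(Mul(2, Rational(1, 2)), Mul(1, 1)) = Add(1, 1) = 2)
Function('k')(d, o) = Add(-18, Mul(6, o)) (Function('k')(d, o) = Mul(6, Add(-3, o)) = Add(-18, Mul(6, o)))
Mul(Function('w')(-5), Add(Function('k')(H, -4), -14)) = Mul(0, Add(Add(-18, Mul(6, -4)), -14)) = Mul(0, Add(Add(-18, -24), -14)) = Mul(0, Add(-42, -14)) = Mul(0, -56) = 0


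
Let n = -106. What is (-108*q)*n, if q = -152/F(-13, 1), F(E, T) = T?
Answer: -1740096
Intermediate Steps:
q = -152 (q = -152/1 = -152*1 = -152)
(-108*q)*n = -108*(-152)*(-106) = 16416*(-106) = -1740096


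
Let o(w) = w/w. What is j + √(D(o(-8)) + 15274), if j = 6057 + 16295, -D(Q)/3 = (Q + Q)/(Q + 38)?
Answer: 22352 + 4*√161330/13 ≈ 22476.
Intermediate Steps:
o(w) = 1
D(Q) = -6*Q/(38 + Q) (D(Q) = -3*(Q + Q)/(Q + 38) = -3*2*Q/(38 + Q) = -6*Q/(38 + Q))
j = 22352
j + √(D(o(-8)) + 15274) = 22352 + √(-6*1/(38 + 1) + 15274) = 22352 + √(-6*1/39 + 15274) = 22352 + √(-6*1*1/39 + 15274) = 22352 + √(-2/13 + 15274) = 22352 + √(198560/13) = 22352 + 4*√161330/13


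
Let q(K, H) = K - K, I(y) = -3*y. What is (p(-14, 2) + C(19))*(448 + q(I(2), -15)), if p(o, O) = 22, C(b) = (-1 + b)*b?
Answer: 163072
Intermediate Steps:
C(b) = b*(-1 + b)
q(K, H) = 0
(p(-14, 2) + C(19))*(448 + q(I(2), -15)) = (22 + 19*(-1 + 19))*(448 + 0) = (22 + 19*18)*448 = (22 + 342)*448 = 364*448 = 163072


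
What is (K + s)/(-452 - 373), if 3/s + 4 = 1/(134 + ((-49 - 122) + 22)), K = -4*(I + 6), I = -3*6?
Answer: -961/16775 ≈ -0.057288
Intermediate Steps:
I = -18
K = 48 (K = -4*(-18 + 6) = -4*(-12) = 48)
s = -45/61 (s = 3/(-4 + 1/(134 + ((-49 - 122) + 22))) = 3/(-4 + 1/(134 + (-171 + 22))) = 3/(-4 + 1/(134 - 149)) = 3/(-4 + 1/(-15)) = 3/(-4 - 1/15) = 3/(-61/15) = 3*(-15/61) = -45/61 ≈ -0.73771)
(K + s)/(-452 - 373) = (48 - 45/61)/(-452 - 373) = (2883/61)/(-825) = (2883/61)*(-1/825) = -961/16775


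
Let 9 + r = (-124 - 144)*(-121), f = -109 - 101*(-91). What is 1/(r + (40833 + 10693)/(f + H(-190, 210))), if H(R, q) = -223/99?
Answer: 898895/29146378079 ≈ 3.0841e-5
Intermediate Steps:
H(R, q) = -223/99 (H(R, q) = -223*1/99 = -223/99)
f = 9082 (f = -109 + 9191 = 9082)
r = 32419 (r = -9 + (-124 - 144)*(-121) = -9 - 268*(-121) = -9 + 32428 = 32419)
1/(r + (40833 + 10693)/(f + H(-190, 210))) = 1/(32419 + (40833 + 10693)/(9082 - 223/99)) = 1/(32419 + 51526/(898895/99)) = 1/(32419 + 51526*(99/898895)) = 1/(32419 + 5101074/898895) = 1/(29146378079/898895) = 898895/29146378079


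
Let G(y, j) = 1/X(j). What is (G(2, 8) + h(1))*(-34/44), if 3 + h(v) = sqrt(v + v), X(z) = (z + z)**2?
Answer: 13039/5632 - 17*sqrt(2)/22 ≈ 1.2224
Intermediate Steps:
X(z) = 4*z**2 (X(z) = (2*z)**2 = 4*z**2)
h(v) = -3 + sqrt(2)*sqrt(v) (h(v) = -3 + sqrt(v + v) = -3 + sqrt(2*v) = -3 + sqrt(2)*sqrt(v))
G(y, j) = 1/(4*j**2)
(G(2, 8) + h(1))*(-34/44) = ((1/4)/8**2 + (-3 + sqrt(2)*sqrt(1)))*(-34/44) = ((1/4)*(1/64) + (-3 + sqrt(2)*1))*(-34*1/44) = (1/256 + (-3 + sqrt(2)))*(-17/22) = (-767/256 + sqrt(2))*(-17/22) = 13039/5632 - 17*sqrt(2)/22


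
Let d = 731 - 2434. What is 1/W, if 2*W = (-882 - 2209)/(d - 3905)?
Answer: 11216/3091 ≈ 3.6286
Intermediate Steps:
d = -1703
W = 3091/11216 (W = ((-882 - 2209)/(-1703 - 3905))/2 = (-3091/(-5608))/2 = (-3091*(-1/5608))/2 = (½)*(3091/5608) = 3091/11216 ≈ 0.27559)
1/W = 1/(3091/11216) = 11216/3091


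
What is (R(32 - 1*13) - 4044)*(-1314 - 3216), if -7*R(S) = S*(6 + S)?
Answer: 130386990/7 ≈ 1.8627e+7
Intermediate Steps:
R(S) = -S*(6 + S)/7
(R(32 - 1*13) - 4044)*(-1314 - 3216) = (-(32 - 1*13)*(6 + (32 - 1*13))/7 - 4044)*(-1314 - 3216) = (-(32 - 13)*(6 + (32 - 13))/7 - 4044)*(-4530) = (-⅐*19*(6 + 19) - 4044)*(-4530) = (-⅐*19*25 - 4044)*(-4530) = (-475/7 - 4044)*(-4530) = -28783/7*(-4530) = 130386990/7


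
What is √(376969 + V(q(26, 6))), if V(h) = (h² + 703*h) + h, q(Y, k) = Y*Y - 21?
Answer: √1267114 ≈ 1125.7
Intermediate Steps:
q(Y, k) = -21 + Y² (q(Y, k) = Y² - 21 = -21 + Y²)
V(h) = h² + 704*h
√(376969 + V(q(26, 6))) = √(376969 + (-21 + 26²)*(704 + (-21 + 26²))) = √(376969 + (-21 + 676)*(704 + (-21 + 676))) = √(376969 + 655*(704 + 655)) = √(376969 + 655*1359) = √(376969 + 890145) = √1267114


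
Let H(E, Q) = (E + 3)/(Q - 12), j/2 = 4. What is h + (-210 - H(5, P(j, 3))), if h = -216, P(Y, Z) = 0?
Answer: -1276/3 ≈ -425.33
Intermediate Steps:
j = 8 (j = 2*4 = 8)
H(E, Q) = (3 + E)/(-12 + Q)
h + (-210 - H(5, P(j, 3))) = -216 + (-210 - (3 + 5)/(-12 + 0)) = -216 + (-210 - 8/(-12)) = -216 + (-210 - (-1)*8/12) = -216 + (-210 - 1*(-⅔)) = -216 + (-210 + ⅔) = -216 - 628/3 = -1276/3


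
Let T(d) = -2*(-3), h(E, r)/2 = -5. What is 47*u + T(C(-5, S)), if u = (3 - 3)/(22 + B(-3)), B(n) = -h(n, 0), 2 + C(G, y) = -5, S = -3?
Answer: 6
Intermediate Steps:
C(G, y) = -7 (C(G, y) = -2 - 5 = -7)
h(E, r) = -10 (h(E, r) = 2*(-5) = -10)
B(n) = 10 (B(n) = -1*(-10) = 10)
u = 0 (u = (3 - 3)/(22 + 10) = 0/32 = 0*(1/32) = 0)
T(d) = 6
47*u + T(C(-5, S)) = 47*0 + 6 = 0 + 6 = 6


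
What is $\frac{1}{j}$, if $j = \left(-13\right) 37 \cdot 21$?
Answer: $- \frac{1}{10101} \approx -9.9 \cdot 10^{-5}$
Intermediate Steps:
$j = -10101$ ($j = \left(-481\right) 21 = -10101$)
$\frac{1}{j} = \frac{1}{-10101} = - \frac{1}{10101}$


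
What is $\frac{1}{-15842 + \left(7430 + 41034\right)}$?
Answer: $\frac{1}{32622} \approx 3.0654 \cdot 10^{-5}$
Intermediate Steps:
$\frac{1}{-15842 + \left(7430 + 41034\right)} = \frac{1}{-15842 + 48464} = \frac{1}{32622}$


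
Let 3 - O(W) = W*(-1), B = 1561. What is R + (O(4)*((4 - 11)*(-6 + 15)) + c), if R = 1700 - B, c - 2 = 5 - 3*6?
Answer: -313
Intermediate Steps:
c = -11 (c = 2 + (5 - 3*6) = 2 + (5 - 18) = 2 - 13 = -11)
O(W) = 3 + W (O(W) = 3 - W*(-1) = 3 - (-1)*W = 3 + W)
R = 139 (R = 1700 - 1*1561 = 1700 - 1561 = 139)
R + (O(4)*((4 - 11)*(-6 + 15)) + c) = 139 + ((3 + 4)*((4 - 11)*(-6 + 15)) - 11) = 139 + (7*(-7*9) - 11) = 139 + (7*(-63) - 11) = 139 + (-441 - 11) = 139 - 452 = -313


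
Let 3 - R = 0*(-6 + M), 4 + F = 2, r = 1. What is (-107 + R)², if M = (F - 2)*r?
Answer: 10816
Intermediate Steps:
F = -2 (F = -4 + 2 = -2)
M = -4 (M = (-2 - 2)*1 = -4*1 = -4)
R = 3 (R = 3 - 0*(-6 - 4) = 3 - 0*(-10) = 3 - 1*0 = 3 + 0 = 3)
(-107 + R)² = (-107 + 3)² = (-104)² = 10816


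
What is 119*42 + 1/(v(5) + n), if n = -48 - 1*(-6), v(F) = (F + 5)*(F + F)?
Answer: 289885/58 ≈ 4998.0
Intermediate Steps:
v(F) = 2*F*(5 + F) (v(F) = (5 + F)*(2*F) = 2*F*(5 + F))
n = -42 (n = -48 + 6 = -42)
119*42 + 1/(v(5) + n) = 119*42 + 1/(2*5*(5 + 5) - 42) = 4998 + 1/(2*5*10 - 42) = 4998 + 1/(100 - 42) = 4998 + 1/58 = 289885/58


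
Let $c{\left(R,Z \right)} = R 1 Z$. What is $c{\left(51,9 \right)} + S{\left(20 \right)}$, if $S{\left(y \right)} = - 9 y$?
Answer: $279$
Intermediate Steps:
$c{\left(R,Z \right)} = R Z$
$c{\left(51,9 \right)} + S{\left(20 \right)} = 51 \cdot 9 - 180 = 459 - 180 = 279$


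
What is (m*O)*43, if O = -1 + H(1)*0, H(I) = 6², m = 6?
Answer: -258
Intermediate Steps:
H(I) = 36
O = -1 (O = -1 + 36*0 = -1 + 0 = -1)
(m*O)*43 = (6*(-1))*43 = -6*43 = -258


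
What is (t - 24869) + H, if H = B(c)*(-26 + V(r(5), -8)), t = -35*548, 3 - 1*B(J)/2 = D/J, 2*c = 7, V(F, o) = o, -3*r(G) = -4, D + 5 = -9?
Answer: -44525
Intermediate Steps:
D = -14 (D = -5 - 9 = -14)
r(G) = 4/3 (r(G) = -⅓*(-4) = 4/3)
c = 7/2 (c = (½)*7 = 7/2 ≈ 3.5000)
B(J) = 6 + 28/J (B(J) = 6 - (-28)/J = 6 + 28/J)
t = -19180
H = -476 (H = (6 + 28/(7/2))*(-26 - 8) = (6 + 28*(2/7))*(-34) = (6 + 8)*(-34) = 14*(-34) = -476)
(t - 24869) + H = (-19180 - 24869) - 476 = -44049 - 476 = -44525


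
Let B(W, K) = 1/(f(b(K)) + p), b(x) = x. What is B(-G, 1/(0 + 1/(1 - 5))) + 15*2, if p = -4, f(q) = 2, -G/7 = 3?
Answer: 59/2 ≈ 29.500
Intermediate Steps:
G = -21 (G = -7*3 = -21)
B(W, K) = -½ (B(W, K) = 1/(2 - 4) = 1/(-2) = -½)
B(-G, 1/(0 + 1/(1 - 5))) + 15*2 = -½ + 15*2 = -½ + 30 = 59/2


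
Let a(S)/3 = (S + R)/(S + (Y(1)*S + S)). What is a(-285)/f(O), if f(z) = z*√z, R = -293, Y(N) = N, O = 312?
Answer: 289*√78/6935760 ≈ 0.00036800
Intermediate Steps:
a(S) = (-293 + S)/S (a(S) = 3*((S - 293)/(S + (1*S + S))) = 3*((-293 + S)/(S + (S + S))) = 3*((-293 + S)/(S + 2*S)) = 3*((-293 + S)/((3*S))) = 3*((-293 + S)*(1/(3*S))) = 3*((-293 + S)/(3*S)) = (-293 + S)/S)
f(z) = z^(3/2)
a(-285)/f(O) = ((-293 - 285)/(-285))/(312^(3/2)) = (-1/285*(-578))/((624*√78)) = 578*(√78/48672)/285 = 289*√78/6935760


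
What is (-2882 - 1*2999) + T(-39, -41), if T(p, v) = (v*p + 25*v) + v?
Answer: -5348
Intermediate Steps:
T(p, v) = 26*v + p*v (T(p, v) = (p*v + 25*v) + v = (25*v + p*v) + v = 26*v + p*v)
(-2882 - 1*2999) + T(-39, -41) = (-2882 - 1*2999) - 41*(26 - 39) = (-2882 - 2999) - 41*(-13) = -5881 + 533 = -5348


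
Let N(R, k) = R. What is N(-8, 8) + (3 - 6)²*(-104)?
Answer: -944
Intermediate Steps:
N(-8, 8) + (3 - 6)²*(-104) = -8 + (3 - 6)²*(-104) = -8 + (-3)²*(-104) = -8 + 9*(-104) = -8 - 936 = -944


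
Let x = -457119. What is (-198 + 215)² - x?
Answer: 457408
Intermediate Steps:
(-198 + 215)² - x = (-198 + 215)² - 1*(-457119) = 17² + 457119 = 289 + 457119 = 457408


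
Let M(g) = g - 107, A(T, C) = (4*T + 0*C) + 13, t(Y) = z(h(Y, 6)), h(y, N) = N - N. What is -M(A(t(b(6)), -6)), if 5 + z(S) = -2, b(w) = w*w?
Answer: 122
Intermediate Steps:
b(w) = w**2
h(y, N) = 0
z(S) = -7 (z(S) = -5 - 2 = -7)
t(Y) = -7
A(T, C) = 13 + 4*T (A(T, C) = (4*T + 0) + 13 = 4*T + 13 = 13 + 4*T)
M(g) = -107 + g
-M(A(t(b(6)), -6)) = -(-107 + (13 + 4*(-7))) = -(-107 + (13 - 28)) = -(-107 - 15) = -1*(-122) = 122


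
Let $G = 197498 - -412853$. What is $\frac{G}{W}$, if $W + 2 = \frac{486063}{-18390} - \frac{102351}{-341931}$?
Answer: $- \frac{426439432432510}{19654888327} \approx -21696.0$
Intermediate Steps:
$G = 610351$ ($G = 197498 + 412853 = 610351$)
$W = - \frac{19654888327}{698679010}$ ($W = -2 + \left(\frac{486063}{-18390} - \frac{102351}{-341931}\right) = -2 + \left(486063 \left(- \frac{1}{18390}\right) - - \frac{34117}{113977}\right) = -2 + \left(- \frac{162021}{6130} + \frac{34117}{113977}\right) = -2 - \frac{18257530307}{698679010} = - \frac{19654888327}{698679010} \approx -28.132$)
$\frac{G}{W} = \frac{610351}{- \frac{19654888327}{698679010}} = 610351 \left(- \frac{698679010}{19654888327}\right) = - \frac{426439432432510}{19654888327}$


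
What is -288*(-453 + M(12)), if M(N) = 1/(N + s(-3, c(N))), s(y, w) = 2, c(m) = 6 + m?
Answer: 913104/7 ≈ 1.3044e+5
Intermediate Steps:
M(N) = 1/(2 + N) (M(N) = 1/(N + 2) = 1/(2 + N))
-288*(-453 + M(12)) = -288*(-453 + 1/(2 + 12)) = -288*(-453 + 1/14) = -288*(-6341/14) = 913104/7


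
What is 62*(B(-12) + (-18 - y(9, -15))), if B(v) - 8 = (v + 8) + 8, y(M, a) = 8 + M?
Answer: -1426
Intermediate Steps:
B(v) = 24 + v (B(v) = 8 + ((v + 8) + 8) = 8 + ((8 + v) + 8) = 8 + (16 + v) = 24 + v)
62*(B(-12) + (-18 - y(9, -15))) = 62*((24 - 12) + (-18 - (8 + 9))) = 62*(12 + (-18 - 1*17)) = 62*(12 + (-18 - 17)) = 62*(12 - 35) = 62*(-23) = -1426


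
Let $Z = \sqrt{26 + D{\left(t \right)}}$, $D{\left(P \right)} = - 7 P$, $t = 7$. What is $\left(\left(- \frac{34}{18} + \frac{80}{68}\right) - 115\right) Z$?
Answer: $- \frac{17704 i \sqrt{23}}{153} \approx - 554.94 i$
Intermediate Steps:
$Z = i \sqrt{23}$ ($Z = \sqrt{26 - 49} = \sqrt{-23} = i \sqrt{23} \approx 4.7958 i$)
$\left(\left(- \frac{34}{18} + \frac{80}{68}\right) - 115\right) Z = \left(\left(- \frac{34}{18} + \frac{80}{68}\right) - 115\right) i \sqrt{23} = \left(\left(\left(-34\right) \frac{1}{18} + 80 \cdot \frac{1}{68}\right) - 115\right) i \sqrt{23} = \left(\left(- \frac{17}{9} + \frac{20}{17}\right) - 115\right) i \sqrt{23} = \left(- \frac{109}{153} - 115\right) i \sqrt{23} = - \frac{17704 i \sqrt{23}}{153}$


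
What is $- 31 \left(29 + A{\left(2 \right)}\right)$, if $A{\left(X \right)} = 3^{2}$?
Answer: $-1178$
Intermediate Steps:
$A{\left(X \right)} = 9$
$- 31 \left(29 + A{\left(2 \right)}\right) = - 31 \left(29 + 9\right) = \left(-31\right) 38 = -1178$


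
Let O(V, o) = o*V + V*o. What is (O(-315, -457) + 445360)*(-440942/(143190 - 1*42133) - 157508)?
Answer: -11671991602496460/101057 ≈ -1.1550e+11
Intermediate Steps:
O(V, o) = 2*V*o (O(V, o) = V*o + V*o = 2*V*o)
(O(-315, -457) + 445360)*(-440942/(143190 - 1*42133) - 157508) = (2*(-315)*(-457) + 445360)*(-440942/(143190 - 1*42133) - 157508) = (287910 + 445360)*(-440942/(143190 - 42133) - 157508) = 733270*(-440942/101057 - 157508) = 733270*(-15917726898/101057) = -11671991602496460/101057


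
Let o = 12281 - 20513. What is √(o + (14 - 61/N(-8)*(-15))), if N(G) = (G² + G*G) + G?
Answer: I*√131366/4 ≈ 90.611*I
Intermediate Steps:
o = -8232
N(G) = G + 2*G² (N(G) = (G² + G²) + G = 2*G² + G = G + 2*G²)
√(o + (14 - 61/N(-8)*(-15))) = √(-8232 + (14 - 61*(-1/(8*(1 + 2*(-8))))*(-15))) = √(-8232 + (14 - 61*(-1/(8*(1 - 16)))*(-15))) = √(-8232 + (14 - 61/((-8*(-15)))*(-15))) = √(-8232 + (14 - 61/120*(-15))) = √(-8232 + (14 + 61/8)) = √(-8232 + 173/8) = √(-65683/8) = I*√131366/4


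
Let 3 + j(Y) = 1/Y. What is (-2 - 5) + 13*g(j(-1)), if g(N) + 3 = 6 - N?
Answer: 84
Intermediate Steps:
j(Y) = -3 + 1/Y
g(N) = 3 - N (g(N) = -3 + (6 - N) = 3 - N)
(-2 - 5) + 13*g(j(-1)) = (-2 - 5) + 13*(3 - (-3 + 1/(-1))) = -7 + 13*(3 - (-3 - 1)) = -7 + 13*(3 - 1*(-4)) = -7 + 13*(3 + 4) = -7 + 13*7 = -7 + 91 = 84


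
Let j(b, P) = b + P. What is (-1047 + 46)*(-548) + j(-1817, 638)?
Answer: 547369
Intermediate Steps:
j(b, P) = P + b
(-1047 + 46)*(-548) + j(-1817, 638) = (-1047 + 46)*(-548) + (638 - 1817) = -1001*(-548) - 1179 = 548548 - 1179 = 547369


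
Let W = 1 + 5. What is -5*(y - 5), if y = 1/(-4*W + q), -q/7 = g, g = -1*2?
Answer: 51/2 ≈ 25.500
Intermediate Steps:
W = 6
g = -2
q = 14 (q = -7*(-2) = 14)
y = -1/10 (y = 1/(-4*6 + 14) = 1/(-24 + 14) = 1/(-10) = -1/10 ≈ -0.10000)
-5*(y - 5) = -5*(-1/10 - 5) = -5*(-51/10) = 51/2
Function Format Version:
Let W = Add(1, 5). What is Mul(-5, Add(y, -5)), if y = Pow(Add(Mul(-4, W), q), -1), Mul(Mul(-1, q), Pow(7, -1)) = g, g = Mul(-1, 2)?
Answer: Rational(51, 2) ≈ 25.500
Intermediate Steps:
W = 6
g = -2
q = 14 (q = Mul(-7, -2) = 14)
y = Rational(-1, 10) (y = Pow(Add(Mul(-4, 6), 14), -1) = Pow(Add(-24, 14), -1) = Pow(-10, -1) = Rational(-1, 10) ≈ -0.10000)
Mul(-5, Add(y, -5)) = Mul(-5, Add(Rational(-1, 10), -5)) = Mul(-5, Rational(-51, 10)) = Rational(51, 2)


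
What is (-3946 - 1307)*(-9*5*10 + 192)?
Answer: 1355274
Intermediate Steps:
(-3946 - 1307)*(-9*5*10 + 192) = -5253*(-45*10 + 192) = -5253*(-450 + 192) = -5253*(-258) = 1355274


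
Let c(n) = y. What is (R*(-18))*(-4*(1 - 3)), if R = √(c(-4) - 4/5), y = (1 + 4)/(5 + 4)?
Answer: -48*I*√55/5 ≈ -71.196*I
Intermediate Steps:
y = 5/9 ≈ 0.55556
c(n) = 5/9
R = I*√55/15 (R = √(5/9 - 4/5) = √(5/9 - 4*⅕) = √(5/9 - ⅘) = √(-11/45) = I*√55/15 ≈ 0.49441*I)
(R*(-18))*(-4*(1 - 3)) = ((I*√55/15)*(-18))*(-4*(1 - 3)) = (-6*I*√55/5)*(-4*(-2)) = -6*I*√55/5*8 = -48*I*√55/5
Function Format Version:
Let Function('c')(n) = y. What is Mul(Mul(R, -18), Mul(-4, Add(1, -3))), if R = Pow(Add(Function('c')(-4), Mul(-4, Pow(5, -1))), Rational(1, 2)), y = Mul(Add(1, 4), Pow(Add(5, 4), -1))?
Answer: Mul(Rational(-48, 5), I, Pow(55, Rational(1, 2))) ≈ Mul(-71.196, I)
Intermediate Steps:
y = Rational(5, 9) (y = Mul(5, Pow(9, -1)) = Mul(5, Rational(1, 9)) = Rational(5, 9) ≈ 0.55556)
Function('c')(n) = Rational(5, 9)
R = Mul(Rational(1, 15), I, Pow(55, Rational(1, 2))) (R = Pow(Add(Rational(5, 9), Mul(-4, Pow(5, -1))), Rational(1, 2)) = Pow(Add(Rational(5, 9), Mul(-4, Rational(1, 5))), Rational(1, 2)) = Pow(Add(Rational(5, 9), Rational(-4, 5)), Rational(1, 2)) = Pow(Rational(-11, 45), Rational(1, 2)) = Mul(Rational(1, 15), I, Pow(55, Rational(1, 2))) ≈ Mul(0.49441, I))
Mul(Mul(R, -18), Mul(-4, Add(1, -3))) = Mul(Mul(Mul(Rational(1, 15), I, Pow(55, Rational(1, 2))), -18), Mul(-4, Add(1, -3))) = Mul(Mul(Rational(-6, 5), I, Pow(55, Rational(1, 2))), Mul(-4, -2)) = Mul(Mul(Rational(-6, 5), I, Pow(55, Rational(1, 2))), 8) = Mul(Rational(-48, 5), I, Pow(55, Rational(1, 2)))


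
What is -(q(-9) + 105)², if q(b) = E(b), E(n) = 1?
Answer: -11236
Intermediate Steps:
q(b) = 1
-(q(-9) + 105)² = -(1 + 105)² = -1*106² = -1*11236 = -11236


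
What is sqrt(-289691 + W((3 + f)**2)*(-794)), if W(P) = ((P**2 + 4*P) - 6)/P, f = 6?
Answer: I*sqrt(28926897)/9 ≈ 597.6*I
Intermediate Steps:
W(P) = (-6 + P**2 + 4*P)/P
sqrt(-289691 + W((3 + f)**2)*(-794)) = sqrt(-289691 + (4 + (3 + 6)**2 - 6/(3 + 6)**2)*(-794)) = sqrt(-289691 + (4 + 9**2 - 6/(9**2))*(-794)) = sqrt(-289691 + (4 + 81 - 6/81)*(-794)) = sqrt(-289691 + (4 + 81 - 6*1/81)*(-794)) = sqrt(-289691 + (4 + 81 - 2/27)*(-794)) = sqrt(-289691 + (2293/27)*(-794)) = sqrt(-289691 - 1820642/27) = sqrt(-9642299/27) = I*sqrt(28926897)/9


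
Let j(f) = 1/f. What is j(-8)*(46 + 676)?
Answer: -361/4 ≈ -90.250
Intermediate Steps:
j(f) = 1/f
j(-8)*(46 + 676) = (46 + 676)/(-8) = -⅛*722 = -361/4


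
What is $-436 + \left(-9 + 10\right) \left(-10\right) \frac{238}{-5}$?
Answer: $40$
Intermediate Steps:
$-436 + \left(-9 + 10\right) \left(-10\right) \frac{238}{-5} = -436 + 1 \left(-10\right) 238 \left(- \frac{1}{5}\right) = -436 - -476 = -436 + 476 = 40$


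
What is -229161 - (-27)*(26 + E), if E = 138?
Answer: -224733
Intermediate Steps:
-229161 - (-27)*(26 + E) = -229161 - (-27)*(26 + 138) = -229161 - (-27)*164 = -229161 - 1*(-4428) = -229161 + 4428 = -224733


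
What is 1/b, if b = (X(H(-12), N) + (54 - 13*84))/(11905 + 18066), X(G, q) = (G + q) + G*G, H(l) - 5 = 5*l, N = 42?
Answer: 29971/1974 ≈ 15.183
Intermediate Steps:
H(l) = 5 + 5*l
X(G, q) = G + q + G² (X(G, q) = (G + q) + G² = G + q + G²)
b = 1974/29971 (b = (((5 + 5*(-12)) + 42 + (5 + 5*(-12))²) + (54 - 13*84))/(11905 + 18066) = (((5 - 60) + 42 + (5 - 60)²) + (54 - 1092))/29971 = ((-55 + 42 + (-55)²) - 1038)*(1/29971) = ((-55 + 42 + 3025) - 1038)*(1/29971) = (3012 - 1038)*(1/29971) = 1974*(1/29971) = 1974/29971 ≈ 0.065864)
1/b = 1/(1974/29971) = 29971/1974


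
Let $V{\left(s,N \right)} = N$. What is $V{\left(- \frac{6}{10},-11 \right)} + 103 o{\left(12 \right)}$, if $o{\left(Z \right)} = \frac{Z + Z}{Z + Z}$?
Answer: $92$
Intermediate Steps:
$o{\left(Z \right)} = 1$ ($o{\left(Z \right)} = \frac{2 Z}{2 Z} = 2 Z \frac{1}{2 Z} = 1$)
$V{\left(- \frac{6}{10},-11 \right)} + 103 o{\left(12 \right)} = -11 + 103 \cdot 1 = -11 + 103 = 92$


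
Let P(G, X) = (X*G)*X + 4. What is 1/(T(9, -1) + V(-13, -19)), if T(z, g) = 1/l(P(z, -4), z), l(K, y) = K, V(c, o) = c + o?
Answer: -148/4735 ≈ -0.031257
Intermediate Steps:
P(G, X) = 4 + G*X² (P(G, X) = (G*X)*X + 4 = G*X² + 4 = 4 + G*X²)
T(z, g) = 1/(4 + 16*z) (T(z, g) = 1/(4 + z*(-4)²) = 1/(4 + z*16) = 1/(4 + 16*z))
1/(T(9, -1) + V(-13, -19)) = 1/(1/(4*(1 + 4*9)) + (-13 - 19)) = 1/(1/(4*(1 + 36)) - 32) = 1/((¼)/37 - 32) = 1/((¼)*(1/37) - 32) = 1/(1/148 - 32) = 1/(-4735/148) = -148/4735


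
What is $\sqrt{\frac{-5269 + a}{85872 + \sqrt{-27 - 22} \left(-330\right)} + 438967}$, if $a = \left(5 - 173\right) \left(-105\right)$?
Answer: $\frac{\sqrt{663993980157309838933260 + 5857760347128690 i}}{1229889414} \approx 662.55 + 2.9225 \cdot 10^{-6} i$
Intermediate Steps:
$a = 17640$ ($a = \left(-168\right) \left(-105\right) = 17640$)
$\sqrt{\frac{-5269 + a}{85872 + \sqrt{-27 - 22} \left(-330\right)} + 438967} = \sqrt{\frac{-5269 + 17640}{85872 + \sqrt{-27 - 22} \left(-330\right)} + 438967} = \sqrt{\frac{12371}{85872 + \sqrt{-49} \left(-330\right)} + 438967} = \sqrt{\frac{12371}{85872 + 7 i \left(-330\right)} + 438967} = \sqrt{\frac{12371}{85872 - 2310 i} + 438967} = \sqrt{12371 \frac{85872 + 2310 i}{7379336484} + 438967} = \sqrt{\frac{12371 \left(85872 + 2310 i\right)}{7379336484} + 438967} = \sqrt{438967 + \frac{12371 \left(85872 + 2310 i\right)}{7379336484}}$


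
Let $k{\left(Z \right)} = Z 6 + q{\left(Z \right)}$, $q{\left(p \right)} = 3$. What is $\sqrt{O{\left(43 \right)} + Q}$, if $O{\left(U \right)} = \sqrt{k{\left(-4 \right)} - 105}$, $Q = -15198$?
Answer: $\sqrt{-15198 + 3 i \sqrt{14}} \approx 0.0455 + 123.28 i$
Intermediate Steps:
$k{\left(Z \right)} = 3 + 6 Z$ ($k{\left(Z \right)} = Z 6 + 3 = 6 Z + 3 = 3 + 6 Z$)
$O{\left(U \right)} = 3 i \sqrt{14}$ ($O{\left(U \right)} = \sqrt{\left(3 + 6 \left(-4\right)\right) - 105} = \sqrt{\left(3 - 24\right) - 105} = \sqrt{-21 - 105} = \sqrt{-126} = 3 i \sqrt{14}$)
$\sqrt{O{\left(43 \right)} + Q} = \sqrt{3 i \sqrt{14} - 15198} = \sqrt{-15198 + 3 i \sqrt{14}}$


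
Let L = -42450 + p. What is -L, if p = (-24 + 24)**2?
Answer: 42450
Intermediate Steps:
p = 0 (p = 0**2 = 0)
L = -42450 (L = -42450 + 0 = -42450)
-L = -1*(-42450) = 42450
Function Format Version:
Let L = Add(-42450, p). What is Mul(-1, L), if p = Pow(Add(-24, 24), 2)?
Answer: 42450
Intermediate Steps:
p = 0 (p = Pow(0, 2) = 0)
L = -42450 (L = Add(-42450, 0) = -42450)
Mul(-1, L) = Mul(-1, -42450) = 42450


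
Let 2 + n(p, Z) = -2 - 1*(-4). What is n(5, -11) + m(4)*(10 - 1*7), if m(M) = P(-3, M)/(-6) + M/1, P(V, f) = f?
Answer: 10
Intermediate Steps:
n(p, Z) = 0 (n(p, Z) = -2 + (-2 - 1*(-4)) = -2 + (-2 + 4) = -2 + 2 = 0)
m(M) = 5*M/6 (m(M) = M/(-6) + M/1 = M*(-⅙) + M*1 = -M/6 + M = 5*M/6)
n(5, -11) + m(4)*(10 - 1*7) = 0 + ((⅚)*4)*(10 - 1*7) = 0 + 10*(10 - 7)/3 = 0 + (10/3)*3 = 0 + 10 = 10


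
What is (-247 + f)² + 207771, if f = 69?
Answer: 239455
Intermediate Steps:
(-247 + f)² + 207771 = (-247 + 69)² + 207771 = (-178)² + 207771 = 31684 + 207771 = 239455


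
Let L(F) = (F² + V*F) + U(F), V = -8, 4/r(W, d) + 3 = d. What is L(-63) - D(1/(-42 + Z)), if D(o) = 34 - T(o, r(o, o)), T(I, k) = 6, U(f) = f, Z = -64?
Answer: 4382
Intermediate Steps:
r(W, d) = 4/(-3 + d)
L(F) = F² - 7*F (L(F) = (F² - 8*F) + F = F² - 7*F)
D(o) = 28 (D(o) = 34 - 1*6 = 34 - 6 = 28)
L(-63) - D(1/(-42 + Z)) = -63*(-7 - 63) - 1*28 = -63*(-70) - 28 = 4410 - 28 = 4382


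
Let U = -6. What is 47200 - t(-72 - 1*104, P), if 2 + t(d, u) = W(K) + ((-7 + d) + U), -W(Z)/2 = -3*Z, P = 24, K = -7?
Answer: 47433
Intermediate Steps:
W(Z) = 6*Z (W(Z) = -(-6)*Z = 6*Z)
t(d, u) = -57 + d (t(d, u) = -2 + (6*(-7) + ((-7 + d) - 6)) = -2 + (-42 + (-13 + d)) = -2 + (-55 + d) = -57 + d)
47200 - t(-72 - 1*104, P) = 47200 - (-57 + (-72 - 1*104)) = 47200 - (-57 + (-72 - 104)) = 47200 - (-57 - 176) = 47200 - 1*(-233) = 47200 + 233 = 47433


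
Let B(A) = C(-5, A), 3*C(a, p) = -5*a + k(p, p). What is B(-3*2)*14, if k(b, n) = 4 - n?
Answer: 490/3 ≈ 163.33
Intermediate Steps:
C(a, p) = 4/3 - 5*a/3 - p/3 (C(a, p) = (-5*a + (4 - p))/3 = (4 - p - 5*a)/3 = 4/3 - 5*a/3 - p/3)
B(A) = 29/3 - A/3 (B(A) = 4/3 - 5/3*(-5) - A/3 = 4/3 + 25/3 - A/3 = 29/3 - A/3)
B(-3*2)*14 = (29/3 - (-1)*2)*14 = (29/3 - 1/3*(-6))*14 = (29/3 + 2)*14 = (35/3)*14 = 490/3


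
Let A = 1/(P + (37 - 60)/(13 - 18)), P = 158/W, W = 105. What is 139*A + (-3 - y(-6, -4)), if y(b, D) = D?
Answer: 15236/641 ≈ 23.769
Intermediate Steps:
P = 158/105 ≈ 1.5048
A = 105/641 (A = 1/(158/105 + (37 - 60)/(13 - 18)) = 1/(158/105 - 23/(-5)) = 1/(158/105 - 23*(-1/5)) = 1/(158/105 + 23/5) = 1/(641/105) = 105/641 ≈ 0.16381)
139*A + (-3 - y(-6, -4)) = 139*(105/641) + (-3 - 1*(-4)) = 14595/641 + (-3 + 4) = 14595/641 + 1 = 15236/641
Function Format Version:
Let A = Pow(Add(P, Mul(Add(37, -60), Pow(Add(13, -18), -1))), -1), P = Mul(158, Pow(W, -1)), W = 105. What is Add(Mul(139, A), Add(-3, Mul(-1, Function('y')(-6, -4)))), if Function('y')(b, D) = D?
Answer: Rational(15236, 641) ≈ 23.769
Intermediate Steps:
P = Rational(158, 105) (P = Mul(158, Pow(105, -1)) = Mul(158, Rational(1, 105)) = Rational(158, 105) ≈ 1.5048)
A = Rational(105, 641) (A = Pow(Add(Rational(158, 105), Mul(Add(37, -60), Pow(Add(13, -18), -1))), -1) = Pow(Add(Rational(158, 105), Mul(-23, Pow(-5, -1))), -1) = Pow(Add(Rational(158, 105), Mul(-23, Rational(-1, 5))), -1) = Pow(Add(Rational(158, 105), Rational(23, 5)), -1) = Pow(Rational(641, 105), -1) = Rational(105, 641) ≈ 0.16381)
Add(Mul(139, A), Add(-3, Mul(-1, Function('y')(-6, -4)))) = Add(Mul(139, Rational(105, 641)), Add(-3, Mul(-1, -4))) = Add(Rational(14595, 641), Add(-3, 4)) = Add(Rational(14595, 641), 1) = Rational(15236, 641)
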